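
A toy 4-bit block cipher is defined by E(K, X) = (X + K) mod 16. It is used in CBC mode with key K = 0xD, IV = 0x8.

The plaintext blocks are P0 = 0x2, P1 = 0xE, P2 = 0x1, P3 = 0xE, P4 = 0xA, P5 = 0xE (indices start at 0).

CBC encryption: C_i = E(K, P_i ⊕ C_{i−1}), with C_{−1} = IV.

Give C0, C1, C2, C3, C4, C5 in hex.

C0 = 0x7, C1 = 0x6, C2 = 0x4, C3 = 0x7, C4 = 0xA, C5 = 0x1

C0: P0 ⊕ 0x8 = 0xA; E(K, 0xA) = 0x7.
C1: P1 ⊕ 0x7 = 0x9; E(K, 0x9) = 0x6.
C2: P2 ⊕ 0x6 = 0x7; E(K, 0x7) = 0x4.
C3: P3 ⊕ 0x4 = 0xA; E(K, 0xA) = 0x7.
C4: P4 ⊕ 0x7 = 0xD; E(K, 0xD) = 0xA.
C5: P5 ⊕ 0xA = 0x4; E(K, 0x4) = 0x1.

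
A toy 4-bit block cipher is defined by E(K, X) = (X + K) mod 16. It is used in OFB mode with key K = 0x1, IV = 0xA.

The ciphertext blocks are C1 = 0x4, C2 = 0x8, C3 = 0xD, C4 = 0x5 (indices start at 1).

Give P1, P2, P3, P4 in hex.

OFB decryption: S_i = E(K, S_{i−1}) with S_{0} = IV; P_i = C_i ⊕ S_i.
P1: S = E(K, 0xA) = 0xB; 0x4 ⊕ 0xB = 0xF.
P2: S = E(K, 0xB) = 0xC; 0x8 ⊕ 0xC = 0x4.
P3: S = E(K, 0xC) = 0xD; 0xD ⊕ 0xD = 0x0.
P4: S = E(K, 0xD) = 0xE; 0x5 ⊕ 0xE = 0xB.

P1 = 0xF, P2 = 0x4, P3 = 0x0, P4 = 0xB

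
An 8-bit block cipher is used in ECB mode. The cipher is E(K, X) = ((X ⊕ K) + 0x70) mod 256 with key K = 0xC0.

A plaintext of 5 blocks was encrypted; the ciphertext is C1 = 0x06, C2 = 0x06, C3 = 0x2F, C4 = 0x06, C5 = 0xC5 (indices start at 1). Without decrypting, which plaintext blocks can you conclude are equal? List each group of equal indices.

ECB encrypts each block independently with the same key, so equal ciphertext blocks imply equal plaintext blocks.
C1 = C2 = C4 = 0x06, so P1 = P2 = P4.

P1 = P2 = P4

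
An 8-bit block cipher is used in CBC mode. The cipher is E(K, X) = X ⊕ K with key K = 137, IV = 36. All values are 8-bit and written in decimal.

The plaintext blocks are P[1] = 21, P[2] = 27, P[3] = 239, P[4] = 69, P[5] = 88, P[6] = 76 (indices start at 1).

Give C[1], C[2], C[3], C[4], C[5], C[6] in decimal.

C[1] = 184, C[2] = 42, C[3] = 76, C[4] = 128, C[5] = 81, C[6] = 148

CBC encryption: C_i = E(K, P_i ⊕ C_{i−1}), with C_{0} = IV.
C[1]: P[1] ⊕ 36 = 49; E(K, 49) = 184.
C[2]: P[2] ⊕ 184 = 163; E(K, 163) = 42.
C[3]: P[3] ⊕ 42 = 197; E(K, 197) = 76.
C[4]: P[4] ⊕ 76 = 9; E(K, 9) = 128.
C[5]: P[5] ⊕ 128 = 216; E(K, 216) = 81.
C[6]: P[6] ⊕ 81 = 29; E(K, 29) = 148.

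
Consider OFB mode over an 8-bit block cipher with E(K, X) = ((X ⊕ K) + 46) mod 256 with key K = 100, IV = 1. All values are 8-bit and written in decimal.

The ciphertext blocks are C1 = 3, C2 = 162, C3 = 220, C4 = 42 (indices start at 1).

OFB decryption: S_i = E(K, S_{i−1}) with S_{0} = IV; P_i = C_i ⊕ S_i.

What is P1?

P1: S = E(K, 1) = 147; 3 ⊕ 147 = 144.

P1 = 144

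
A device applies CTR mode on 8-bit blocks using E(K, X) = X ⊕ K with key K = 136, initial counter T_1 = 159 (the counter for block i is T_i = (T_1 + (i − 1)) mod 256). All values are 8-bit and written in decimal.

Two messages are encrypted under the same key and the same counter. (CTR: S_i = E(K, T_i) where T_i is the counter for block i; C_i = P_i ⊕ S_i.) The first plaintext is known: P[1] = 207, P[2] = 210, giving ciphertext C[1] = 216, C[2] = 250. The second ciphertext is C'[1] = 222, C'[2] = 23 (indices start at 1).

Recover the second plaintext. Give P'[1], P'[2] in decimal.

In CTR with a reused counter, both messages share the same keystream S_i, so C_i ⊕ C'_i = P_i ⊕ P'_i and thus P'_i = P_i ⊕ C_i ⊕ C'_i.
P'[1]: 207 ⊕ 216 ⊕ 222 = 201.
P'[2]: 210 ⊕ 250 ⊕ 23 = 63.

P'[1] = 201, P'[2] = 63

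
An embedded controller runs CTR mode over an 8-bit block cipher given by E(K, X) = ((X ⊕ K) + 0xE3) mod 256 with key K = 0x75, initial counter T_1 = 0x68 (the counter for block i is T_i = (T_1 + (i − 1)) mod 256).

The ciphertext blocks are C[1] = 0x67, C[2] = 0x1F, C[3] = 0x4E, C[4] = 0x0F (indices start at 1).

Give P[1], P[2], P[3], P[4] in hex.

CTR decryption: S_i = E(K, T_i) where T_i is the counter for block i; P_i = C_i ⊕ S_i.
P[1]: T = 0x68, S = E(K, T) = 0x00; 0x67 ⊕ 0x00 = 0x67.
P[2]: T = 0x69, S = E(K, T) = 0xFF; 0x1F ⊕ 0xFF = 0xE0.
P[3]: T = 0x6A, S = E(K, T) = 0x02; 0x4E ⊕ 0x02 = 0x4C.
P[4]: T = 0x6B, S = E(K, T) = 0x01; 0x0F ⊕ 0x01 = 0x0E.

P[1] = 0x67, P[2] = 0xE0, P[3] = 0x4C, P[4] = 0x0E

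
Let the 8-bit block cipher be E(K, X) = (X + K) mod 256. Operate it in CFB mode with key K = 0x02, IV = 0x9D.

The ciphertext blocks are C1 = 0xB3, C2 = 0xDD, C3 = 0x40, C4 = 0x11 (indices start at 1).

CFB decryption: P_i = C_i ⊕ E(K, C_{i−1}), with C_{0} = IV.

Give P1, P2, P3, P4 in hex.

P1: E(K, 0x9D) = 0x9F; 0xB3 ⊕ 0x9F = 0x2C.
P2: E(K, 0xB3) = 0xB5; 0xDD ⊕ 0xB5 = 0x68.
P3: E(K, 0xDD) = 0xDF; 0x40 ⊕ 0xDF = 0x9F.
P4: E(K, 0x40) = 0x42; 0x11 ⊕ 0x42 = 0x53.

P1 = 0x2C, P2 = 0x68, P3 = 0x9F, P4 = 0x53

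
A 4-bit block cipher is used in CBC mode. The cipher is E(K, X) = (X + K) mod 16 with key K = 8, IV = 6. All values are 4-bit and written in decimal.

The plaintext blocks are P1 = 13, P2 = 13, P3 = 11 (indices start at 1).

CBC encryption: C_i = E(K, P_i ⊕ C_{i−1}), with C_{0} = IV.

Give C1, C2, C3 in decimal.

C1 = 3, C2 = 6, C3 = 5

C1: P1 ⊕ 6 = 11; E(K, 11) = 3.
C2: P2 ⊕ 3 = 14; E(K, 14) = 6.
C3: P3 ⊕ 6 = 13; E(K, 13) = 5.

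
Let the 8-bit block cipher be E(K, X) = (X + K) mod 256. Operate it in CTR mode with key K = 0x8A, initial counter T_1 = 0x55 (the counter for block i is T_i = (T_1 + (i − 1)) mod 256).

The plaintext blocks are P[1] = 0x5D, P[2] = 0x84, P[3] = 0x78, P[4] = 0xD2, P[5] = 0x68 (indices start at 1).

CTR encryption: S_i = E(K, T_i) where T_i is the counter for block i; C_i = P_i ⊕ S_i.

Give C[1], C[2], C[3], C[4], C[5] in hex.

C[1] = 0x82, C[2] = 0x64, C[3] = 0x99, C[4] = 0x30, C[5] = 0x8B

C[1]: T = 0x55, S = E(K, T) = 0xDF; 0x5D ⊕ 0xDF = 0x82.
C[2]: T = 0x56, S = E(K, T) = 0xE0; 0x84 ⊕ 0xE0 = 0x64.
C[3]: T = 0x57, S = E(K, T) = 0xE1; 0x78 ⊕ 0xE1 = 0x99.
C[4]: T = 0x58, S = E(K, T) = 0xE2; 0xD2 ⊕ 0xE2 = 0x30.
C[5]: T = 0x59, S = E(K, T) = 0xE3; 0x68 ⊕ 0xE3 = 0x8B.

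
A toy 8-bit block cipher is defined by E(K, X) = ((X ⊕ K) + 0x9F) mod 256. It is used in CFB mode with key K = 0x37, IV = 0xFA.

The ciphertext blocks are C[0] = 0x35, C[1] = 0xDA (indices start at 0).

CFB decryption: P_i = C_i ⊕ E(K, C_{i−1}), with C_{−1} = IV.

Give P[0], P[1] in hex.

P[0] = 0x59, P[1] = 0x7B

P[0]: E(K, 0xFA) = 0x6C; 0x35 ⊕ 0x6C = 0x59.
P[1]: E(K, 0x35) = 0xA1; 0xDA ⊕ 0xA1 = 0x7B.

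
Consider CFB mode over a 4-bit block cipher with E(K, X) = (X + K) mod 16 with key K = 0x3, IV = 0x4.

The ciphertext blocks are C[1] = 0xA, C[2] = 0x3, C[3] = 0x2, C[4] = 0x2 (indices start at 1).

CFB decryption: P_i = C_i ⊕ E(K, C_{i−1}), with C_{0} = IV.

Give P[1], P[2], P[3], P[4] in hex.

P[1] = 0xD, P[2] = 0xE, P[3] = 0x4, P[4] = 0x7

P[1]: E(K, 0x4) = 0x7; 0xA ⊕ 0x7 = 0xD.
P[2]: E(K, 0xA) = 0xD; 0x3 ⊕ 0xD = 0xE.
P[3]: E(K, 0x3) = 0x6; 0x2 ⊕ 0x6 = 0x4.
P[4]: E(K, 0x2) = 0x5; 0x2 ⊕ 0x5 = 0x7.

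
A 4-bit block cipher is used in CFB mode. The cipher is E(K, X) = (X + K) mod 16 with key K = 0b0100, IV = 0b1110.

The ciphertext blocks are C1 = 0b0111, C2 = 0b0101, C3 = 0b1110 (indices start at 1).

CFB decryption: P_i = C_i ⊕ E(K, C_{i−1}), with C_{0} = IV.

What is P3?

P3: E(K, 0b0101) = 0b1001; 0b1110 ⊕ 0b1001 = 0b0111.

P3 = 0b0111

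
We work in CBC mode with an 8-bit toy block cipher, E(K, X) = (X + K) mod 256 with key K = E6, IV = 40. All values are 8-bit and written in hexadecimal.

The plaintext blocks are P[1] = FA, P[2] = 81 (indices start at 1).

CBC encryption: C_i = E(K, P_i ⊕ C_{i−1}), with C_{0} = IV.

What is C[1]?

C[1]: P[1] ⊕ 40 = BA; E(K, BA) = A0.

C[1] = A0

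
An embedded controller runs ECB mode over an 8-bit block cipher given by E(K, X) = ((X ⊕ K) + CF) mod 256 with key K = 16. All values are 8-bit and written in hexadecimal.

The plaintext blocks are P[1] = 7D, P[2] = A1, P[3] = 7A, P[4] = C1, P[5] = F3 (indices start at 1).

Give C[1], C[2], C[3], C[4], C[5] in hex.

ECB encryption: C_i = E(K, P_i).
C[1]: E(K, 7D) = 3A.
C[2]: E(K, A1) = 86.
C[3]: E(K, 7A) = 3B.
C[4]: E(K, C1) = A6.
C[5]: E(K, F3) = B4.

C[1] = 3A, C[2] = 86, C[3] = 3B, C[4] = A6, C[5] = B4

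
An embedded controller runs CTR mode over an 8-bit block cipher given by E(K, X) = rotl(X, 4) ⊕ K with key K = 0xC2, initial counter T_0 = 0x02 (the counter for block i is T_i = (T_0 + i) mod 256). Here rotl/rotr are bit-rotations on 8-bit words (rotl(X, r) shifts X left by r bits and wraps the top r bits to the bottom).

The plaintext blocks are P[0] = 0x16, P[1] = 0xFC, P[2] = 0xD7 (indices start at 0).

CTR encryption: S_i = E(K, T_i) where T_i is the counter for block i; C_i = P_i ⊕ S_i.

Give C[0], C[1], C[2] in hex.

C[0] = 0xF4, C[1] = 0x0E, C[2] = 0x55

C[0]: T = 0x02, S = E(K, T) = 0xE2; 0x16 ⊕ 0xE2 = 0xF4.
C[1]: T = 0x03, S = E(K, T) = 0xF2; 0xFC ⊕ 0xF2 = 0x0E.
C[2]: T = 0x04, S = E(K, T) = 0x82; 0xD7 ⊕ 0x82 = 0x55.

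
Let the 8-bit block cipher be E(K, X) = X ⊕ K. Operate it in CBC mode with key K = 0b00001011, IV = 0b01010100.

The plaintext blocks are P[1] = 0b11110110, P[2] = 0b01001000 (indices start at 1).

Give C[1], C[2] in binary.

CBC encryption: C_i = E(K, P_i ⊕ C_{i−1}), with C_{0} = IV.
C[1]: P[1] ⊕ 0b01010100 = 0b10100010; E(K, 0b10100010) = 0b10101001.
C[2]: P[2] ⊕ 0b10101001 = 0b11100001; E(K, 0b11100001) = 0b11101010.

C[1] = 0b10101001, C[2] = 0b11101010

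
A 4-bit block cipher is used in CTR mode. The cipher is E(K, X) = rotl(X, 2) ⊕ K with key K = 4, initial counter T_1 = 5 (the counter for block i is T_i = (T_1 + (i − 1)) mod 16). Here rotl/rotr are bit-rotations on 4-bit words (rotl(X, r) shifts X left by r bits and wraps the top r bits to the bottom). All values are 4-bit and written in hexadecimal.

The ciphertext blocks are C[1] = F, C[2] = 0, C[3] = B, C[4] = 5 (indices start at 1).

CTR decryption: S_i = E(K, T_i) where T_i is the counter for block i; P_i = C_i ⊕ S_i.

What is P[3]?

P[3]: T = 7, S = E(K, T) = 9; B ⊕ 9 = 2.

P[3] = 2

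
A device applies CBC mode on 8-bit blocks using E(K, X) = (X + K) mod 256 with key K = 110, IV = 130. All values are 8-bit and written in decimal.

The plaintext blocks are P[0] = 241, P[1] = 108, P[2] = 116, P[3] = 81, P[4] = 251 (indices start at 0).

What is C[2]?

CBC encryption: C_i = E(K, P_i ⊕ C_{i−1}), with C_{−1} = IV.
C[0]: P[0] ⊕ 130 = 115; E(K, 115) = 225.
C[1]: P[1] ⊕ 225 = 141; E(K, 141) = 251.
C[2]: P[2] ⊕ 251 = 143; E(K, 143) = 253.

C[2] = 253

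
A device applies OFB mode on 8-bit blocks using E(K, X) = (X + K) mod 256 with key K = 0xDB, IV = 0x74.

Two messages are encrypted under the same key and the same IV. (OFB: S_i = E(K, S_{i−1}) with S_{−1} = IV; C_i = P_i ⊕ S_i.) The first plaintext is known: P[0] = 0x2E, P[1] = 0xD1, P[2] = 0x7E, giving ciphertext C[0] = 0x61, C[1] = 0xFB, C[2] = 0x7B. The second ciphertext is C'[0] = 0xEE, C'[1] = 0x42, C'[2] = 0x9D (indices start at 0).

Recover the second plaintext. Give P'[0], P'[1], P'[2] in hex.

In OFB with a reused IV, both messages share the same keystream S_i, so C_i ⊕ C'_i = P_i ⊕ P'_i and thus P'_i = P_i ⊕ C_i ⊕ C'_i.
P'[0]: 0x2E ⊕ 0x61 ⊕ 0xEE = 0xA1.
P'[1]: 0xD1 ⊕ 0xFB ⊕ 0x42 = 0x68.
P'[2]: 0x7E ⊕ 0x7B ⊕ 0x9D = 0x98.

P'[0] = 0xA1, P'[1] = 0x68, P'[2] = 0x98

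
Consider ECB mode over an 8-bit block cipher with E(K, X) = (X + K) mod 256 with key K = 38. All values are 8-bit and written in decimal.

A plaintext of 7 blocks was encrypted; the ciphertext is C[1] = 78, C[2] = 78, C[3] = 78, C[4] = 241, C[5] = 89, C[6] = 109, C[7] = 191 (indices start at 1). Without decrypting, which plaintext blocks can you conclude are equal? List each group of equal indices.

ECB encrypts each block independently with the same key, so equal ciphertext blocks imply equal plaintext blocks.
C[1] = C[2] = C[3] = 78, so P[1] = P[2] = P[3].

P[1] = P[2] = P[3]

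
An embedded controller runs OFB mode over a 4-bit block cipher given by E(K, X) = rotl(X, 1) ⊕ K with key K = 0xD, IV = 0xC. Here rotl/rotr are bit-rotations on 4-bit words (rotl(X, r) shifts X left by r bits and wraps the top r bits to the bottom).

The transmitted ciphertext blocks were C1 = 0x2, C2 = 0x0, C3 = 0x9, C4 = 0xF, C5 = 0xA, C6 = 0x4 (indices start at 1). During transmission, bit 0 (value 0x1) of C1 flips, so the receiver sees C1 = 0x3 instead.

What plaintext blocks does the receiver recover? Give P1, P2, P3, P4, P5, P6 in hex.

OFB decryption: S_i = E(K, S_{i−1}) with S_{0} = IV; P_i = C_i ⊕ S_i.
Only C1 changed, to 0x3. In OFB, a change in C_i flips the same bit in P_i only; the keystream is unaffected. Decrypting the received ciphertext:
P1: S = E(K, 0xC) = 0x4; 0x3 ⊕ 0x4 = 0x7.
P2: S = E(K, 0x4) = 0x5; 0x0 ⊕ 0x5 = 0x5.
P3: S = E(K, 0x5) = 0x7; 0x9 ⊕ 0x7 = 0xE.
P4: S = E(K, 0x7) = 0x3; 0xF ⊕ 0x3 = 0xC.
P5: S = E(K, 0x3) = 0xB; 0xA ⊕ 0xB = 0x1.
P6: S = E(K, 0xB) = 0xA; 0x4 ⊕ 0xA = 0xE.
Blocks that differ from the original plaintext: P1.

P1 = 0x7, P2 = 0x5, P3 = 0xE, P4 = 0xC, P5 = 0x1, P6 = 0xE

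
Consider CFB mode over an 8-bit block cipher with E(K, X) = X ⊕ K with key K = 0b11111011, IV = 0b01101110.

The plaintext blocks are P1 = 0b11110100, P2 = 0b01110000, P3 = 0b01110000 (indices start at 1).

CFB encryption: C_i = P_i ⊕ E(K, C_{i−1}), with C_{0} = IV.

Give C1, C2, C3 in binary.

C1 = 0b01100001, C2 = 0b11101010, C3 = 0b01100001

C1: E(K, 0b01101110) = 0b10010101; 0b11110100 ⊕ 0b10010101 = 0b01100001.
C2: E(K, 0b01100001) = 0b10011010; 0b01110000 ⊕ 0b10011010 = 0b11101010.
C3: E(K, 0b11101010) = 0b00010001; 0b01110000 ⊕ 0b00010001 = 0b01100001.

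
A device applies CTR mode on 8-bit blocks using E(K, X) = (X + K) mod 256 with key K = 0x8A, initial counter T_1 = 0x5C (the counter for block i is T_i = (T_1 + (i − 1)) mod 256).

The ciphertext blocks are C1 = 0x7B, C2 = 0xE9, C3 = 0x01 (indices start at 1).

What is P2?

P2 = 0x0E

CTR decryption: S_i = E(K, T_i) where T_i is the counter for block i; P_i = C_i ⊕ S_i.
P2: T = 0x5D, S = E(K, T) = 0xE7; 0xE9 ⊕ 0xE7 = 0x0E.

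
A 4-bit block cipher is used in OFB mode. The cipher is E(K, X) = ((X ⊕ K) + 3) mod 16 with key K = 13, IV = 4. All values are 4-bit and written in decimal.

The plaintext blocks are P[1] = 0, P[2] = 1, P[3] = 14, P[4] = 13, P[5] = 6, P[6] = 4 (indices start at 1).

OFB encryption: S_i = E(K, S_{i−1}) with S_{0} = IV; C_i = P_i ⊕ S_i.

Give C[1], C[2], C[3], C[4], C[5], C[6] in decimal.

C[1]: S = E(K, 4) = 12; 0 ⊕ 12 = 12.
C[2]: S = E(K, 12) = 4; 1 ⊕ 4 = 5.
C[3]: S = E(K, 4) = 12; 14 ⊕ 12 = 2.
C[4]: S = E(K, 12) = 4; 13 ⊕ 4 = 9.
C[5]: S = E(K, 4) = 12; 6 ⊕ 12 = 10.
C[6]: S = E(K, 12) = 4; 4 ⊕ 4 = 0.

C[1] = 12, C[2] = 5, C[3] = 2, C[4] = 9, C[5] = 10, C[6] = 0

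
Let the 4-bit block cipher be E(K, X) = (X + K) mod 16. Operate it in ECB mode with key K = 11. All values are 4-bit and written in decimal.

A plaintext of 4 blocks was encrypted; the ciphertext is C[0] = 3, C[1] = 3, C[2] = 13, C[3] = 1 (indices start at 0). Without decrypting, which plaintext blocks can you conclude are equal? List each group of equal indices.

ECB encrypts each block independently with the same key, so equal ciphertext blocks imply equal plaintext blocks.
C[0] = C[1] = 3, so P[0] = P[1].

P[0] = P[1]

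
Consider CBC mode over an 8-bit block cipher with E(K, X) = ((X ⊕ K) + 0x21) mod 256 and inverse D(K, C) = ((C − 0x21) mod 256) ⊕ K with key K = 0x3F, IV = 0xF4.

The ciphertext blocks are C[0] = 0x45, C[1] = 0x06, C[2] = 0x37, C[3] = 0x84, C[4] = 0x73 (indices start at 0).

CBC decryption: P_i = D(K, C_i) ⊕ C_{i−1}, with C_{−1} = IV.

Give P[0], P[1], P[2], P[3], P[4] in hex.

P[0]: D(K, 0x45) = 0x1B; 0x1B ⊕ 0xF4 = 0xEF.
P[1]: D(K, 0x06) = 0xDA; 0xDA ⊕ 0x45 = 0x9F.
P[2]: D(K, 0x37) = 0x29; 0x29 ⊕ 0x06 = 0x2F.
P[3]: D(K, 0x84) = 0x5C; 0x5C ⊕ 0x37 = 0x6B.
P[4]: D(K, 0x73) = 0x6D; 0x6D ⊕ 0x84 = 0xE9.

P[0] = 0xEF, P[1] = 0x9F, P[2] = 0x2F, P[3] = 0x6B, P[4] = 0xE9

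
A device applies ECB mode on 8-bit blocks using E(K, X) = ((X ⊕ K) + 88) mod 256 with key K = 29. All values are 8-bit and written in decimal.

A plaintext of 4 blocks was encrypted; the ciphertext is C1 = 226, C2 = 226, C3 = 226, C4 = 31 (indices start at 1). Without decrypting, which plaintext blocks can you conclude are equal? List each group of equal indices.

P1 = P2 = P3

ECB encrypts each block independently with the same key, so equal ciphertext blocks imply equal plaintext blocks.
C1 = C2 = C3 = 226, so P1 = P2 = P3.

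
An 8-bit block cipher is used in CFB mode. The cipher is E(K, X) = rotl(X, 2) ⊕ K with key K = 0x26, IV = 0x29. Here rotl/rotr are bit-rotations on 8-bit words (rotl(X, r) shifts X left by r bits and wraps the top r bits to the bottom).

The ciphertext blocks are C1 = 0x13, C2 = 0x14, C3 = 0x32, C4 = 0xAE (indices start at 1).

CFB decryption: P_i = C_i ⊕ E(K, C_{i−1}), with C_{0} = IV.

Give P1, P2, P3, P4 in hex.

P1: E(K, 0x29) = 0x82; 0x13 ⊕ 0x82 = 0x91.
P2: E(K, 0x13) = 0x6A; 0x14 ⊕ 0x6A = 0x7E.
P3: E(K, 0x14) = 0x76; 0x32 ⊕ 0x76 = 0x44.
P4: E(K, 0x32) = 0xEE; 0xAE ⊕ 0xEE = 0x40.

P1 = 0x91, P2 = 0x7E, P3 = 0x44, P4 = 0x40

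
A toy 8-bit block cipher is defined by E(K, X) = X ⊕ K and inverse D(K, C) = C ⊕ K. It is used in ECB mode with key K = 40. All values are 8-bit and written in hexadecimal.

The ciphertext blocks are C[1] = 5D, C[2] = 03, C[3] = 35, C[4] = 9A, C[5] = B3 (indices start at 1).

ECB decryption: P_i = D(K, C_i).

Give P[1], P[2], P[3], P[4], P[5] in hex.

P[1] = 1D, P[2] = 43, P[3] = 75, P[4] = DA, P[5] = F3

P[1]: D(K, 5D) = 1D.
P[2]: D(K, 03) = 43.
P[3]: D(K, 35) = 75.
P[4]: D(K, 9A) = DA.
P[5]: D(K, B3) = F3.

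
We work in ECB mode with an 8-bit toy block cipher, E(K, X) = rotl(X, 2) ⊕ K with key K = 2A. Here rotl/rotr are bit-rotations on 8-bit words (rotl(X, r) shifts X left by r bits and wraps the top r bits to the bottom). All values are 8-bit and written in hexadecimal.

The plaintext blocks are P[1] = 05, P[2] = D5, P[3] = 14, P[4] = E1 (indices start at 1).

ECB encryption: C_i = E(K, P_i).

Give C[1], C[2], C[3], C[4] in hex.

C[1]: E(K, 05) = 3E.
C[2]: E(K, D5) = 7D.
C[3]: E(K, 14) = 7A.
C[4]: E(K, E1) = AD.

C[1] = 3E, C[2] = 7D, C[3] = 7A, C[4] = AD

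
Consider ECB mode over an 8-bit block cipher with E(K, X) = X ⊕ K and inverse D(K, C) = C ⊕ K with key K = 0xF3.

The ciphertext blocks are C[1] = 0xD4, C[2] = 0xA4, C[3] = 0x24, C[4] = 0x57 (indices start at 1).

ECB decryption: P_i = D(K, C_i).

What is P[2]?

P[2]: D(K, 0xA4) = 0x57.

P[2] = 0x57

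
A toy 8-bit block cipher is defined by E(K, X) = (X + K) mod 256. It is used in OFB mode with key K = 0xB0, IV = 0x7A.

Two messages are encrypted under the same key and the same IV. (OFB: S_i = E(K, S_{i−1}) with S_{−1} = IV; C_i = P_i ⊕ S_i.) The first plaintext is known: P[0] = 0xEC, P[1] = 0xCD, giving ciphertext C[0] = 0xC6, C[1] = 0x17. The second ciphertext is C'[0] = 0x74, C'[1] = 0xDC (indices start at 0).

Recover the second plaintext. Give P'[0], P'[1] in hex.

P'[0] = 0x5E, P'[1] = 0x06

In OFB with a reused IV, both messages share the same keystream S_i, so C_i ⊕ C'_i = P_i ⊕ P'_i and thus P'_i = P_i ⊕ C_i ⊕ C'_i.
P'[0]: 0xEC ⊕ 0xC6 ⊕ 0x74 = 0x5E.
P'[1]: 0xCD ⊕ 0x17 ⊕ 0xDC = 0x06.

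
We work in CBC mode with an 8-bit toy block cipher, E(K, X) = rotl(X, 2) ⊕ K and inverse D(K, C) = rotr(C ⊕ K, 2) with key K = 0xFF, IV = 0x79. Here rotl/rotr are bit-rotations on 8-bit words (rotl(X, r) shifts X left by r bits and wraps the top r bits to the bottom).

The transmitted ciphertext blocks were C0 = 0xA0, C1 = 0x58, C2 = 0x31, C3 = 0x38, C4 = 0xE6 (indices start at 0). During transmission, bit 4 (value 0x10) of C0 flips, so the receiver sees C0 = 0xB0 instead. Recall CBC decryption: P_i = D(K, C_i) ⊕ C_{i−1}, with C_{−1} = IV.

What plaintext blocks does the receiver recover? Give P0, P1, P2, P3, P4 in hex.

P0 = 0xAA, P1 = 0x59, P2 = 0xEB, P3 = 0xC0, P4 = 0x7E

Only C0 changed, to 0xB0. In CBC, a change in C_i garbles P_i and flips the same bit in P_{i+1}. Decrypting the received ciphertext:
P0: D(K, 0xB0) = 0xD3; 0xD3 ⊕ 0x79 = 0xAA.
P1: D(K, 0x58) = 0xE9; 0xE9 ⊕ 0xB0 = 0x59.
P2: D(K, 0x31) = 0xB3; 0xB3 ⊕ 0x58 = 0xEB.
P3: D(K, 0x38) = 0xF1; 0xF1 ⊕ 0x31 = 0xC0.
P4: D(K, 0xE6) = 0x46; 0x46 ⊕ 0x38 = 0x7E.
Blocks that differ from the original plaintext: P0, P1.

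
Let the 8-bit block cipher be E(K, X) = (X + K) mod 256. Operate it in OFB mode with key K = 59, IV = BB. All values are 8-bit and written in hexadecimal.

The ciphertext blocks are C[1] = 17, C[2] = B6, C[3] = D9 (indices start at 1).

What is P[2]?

OFB decryption: S_i = E(K, S_{i−1}) with S_{0} = IV; P_i = C_i ⊕ S_i.
P[1]: S = E(K, BB) = 14; 17 ⊕ 14 = 03.
P[2]: S = E(K, 14) = 6D; B6 ⊕ 6D = DB.

P[2] = DB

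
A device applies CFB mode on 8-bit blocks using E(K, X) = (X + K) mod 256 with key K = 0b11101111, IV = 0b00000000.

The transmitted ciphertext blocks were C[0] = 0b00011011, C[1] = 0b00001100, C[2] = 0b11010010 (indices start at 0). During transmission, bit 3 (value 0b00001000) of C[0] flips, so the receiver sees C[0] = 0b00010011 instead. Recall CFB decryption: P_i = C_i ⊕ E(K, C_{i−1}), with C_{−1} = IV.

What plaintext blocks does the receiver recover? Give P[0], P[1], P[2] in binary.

P[0] = 0b11111100, P[1] = 0b00001110, P[2] = 0b00101001

Only C[0] changed, to 0b00010011. In CFB, a change in C_i flips the same bit in P_i and garbles P_{i+1}. Decrypting the received ciphertext:
P[0]: E(K, 0b00000000) = 0b11101111; 0b00010011 ⊕ 0b11101111 = 0b11111100.
P[1]: E(K, 0b00010011) = 0b00000010; 0b00001100 ⊕ 0b00000010 = 0b00001110.
P[2]: E(K, 0b00001100) = 0b11111011; 0b11010010 ⊕ 0b11111011 = 0b00101001.
Blocks that differ from the original plaintext: P[0], P[1].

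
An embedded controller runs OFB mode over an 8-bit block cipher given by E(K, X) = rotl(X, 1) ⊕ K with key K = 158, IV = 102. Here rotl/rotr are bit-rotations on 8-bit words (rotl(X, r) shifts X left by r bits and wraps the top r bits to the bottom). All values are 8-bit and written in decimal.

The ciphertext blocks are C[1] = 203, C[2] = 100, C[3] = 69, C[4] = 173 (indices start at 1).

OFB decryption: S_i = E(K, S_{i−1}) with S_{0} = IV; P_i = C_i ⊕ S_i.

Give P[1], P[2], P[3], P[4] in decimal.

P[1] = 153, P[2] = 94, P[3] = 175, P[4] = 230

P[1]: S = E(K, 102) = 82; 203 ⊕ 82 = 153.
P[2]: S = E(K, 82) = 58; 100 ⊕ 58 = 94.
P[3]: S = E(K, 58) = 234; 69 ⊕ 234 = 175.
P[4]: S = E(K, 234) = 75; 173 ⊕ 75 = 230.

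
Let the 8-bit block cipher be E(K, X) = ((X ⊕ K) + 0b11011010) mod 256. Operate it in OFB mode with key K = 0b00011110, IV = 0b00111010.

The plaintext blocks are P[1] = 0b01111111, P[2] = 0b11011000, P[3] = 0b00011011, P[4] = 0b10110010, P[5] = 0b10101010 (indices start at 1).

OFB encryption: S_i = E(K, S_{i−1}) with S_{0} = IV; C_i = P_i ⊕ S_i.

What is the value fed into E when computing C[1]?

0b00111010

C[1]: S = E(K, 0b00111010) = 0b11111110; 0b01111111 ⊕ 0b11111110 = 0b10000001.
So the input to E for block [1] is 0b00111010.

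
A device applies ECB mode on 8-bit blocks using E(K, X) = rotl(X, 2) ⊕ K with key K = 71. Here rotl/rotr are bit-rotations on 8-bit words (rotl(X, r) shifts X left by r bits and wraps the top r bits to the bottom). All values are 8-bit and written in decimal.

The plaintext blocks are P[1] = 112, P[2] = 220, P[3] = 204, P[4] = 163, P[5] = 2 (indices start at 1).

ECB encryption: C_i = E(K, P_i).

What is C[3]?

C[3] = 116

C[3]: E(K, 204) = 116.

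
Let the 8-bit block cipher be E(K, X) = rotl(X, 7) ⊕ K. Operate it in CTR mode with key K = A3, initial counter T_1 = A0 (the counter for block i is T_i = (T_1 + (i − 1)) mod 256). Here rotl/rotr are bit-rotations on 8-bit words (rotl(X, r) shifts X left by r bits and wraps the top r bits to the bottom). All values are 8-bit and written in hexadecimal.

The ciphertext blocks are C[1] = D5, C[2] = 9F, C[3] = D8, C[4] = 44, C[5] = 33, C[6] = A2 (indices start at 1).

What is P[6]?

P[6] = D3

CTR decryption: S_i = E(K, T_i) where T_i is the counter for block i; P_i = C_i ⊕ S_i.
P[6]: T = A5, S = E(K, T) = 71; A2 ⊕ 71 = D3.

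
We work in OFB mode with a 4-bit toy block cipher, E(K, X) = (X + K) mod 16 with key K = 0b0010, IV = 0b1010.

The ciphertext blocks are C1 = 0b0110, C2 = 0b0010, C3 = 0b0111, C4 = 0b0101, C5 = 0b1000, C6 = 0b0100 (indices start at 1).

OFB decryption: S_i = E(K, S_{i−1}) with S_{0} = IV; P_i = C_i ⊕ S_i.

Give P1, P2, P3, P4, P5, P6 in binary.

P1 = 0b1010, P2 = 0b1100, P3 = 0b0111, P4 = 0b0111, P5 = 0b1100, P6 = 0b0010

P1: S = E(K, 0b1010) = 0b1100; 0b0110 ⊕ 0b1100 = 0b1010.
P2: S = E(K, 0b1100) = 0b1110; 0b0010 ⊕ 0b1110 = 0b1100.
P3: S = E(K, 0b1110) = 0b0000; 0b0111 ⊕ 0b0000 = 0b0111.
P4: S = E(K, 0b0000) = 0b0010; 0b0101 ⊕ 0b0010 = 0b0111.
P5: S = E(K, 0b0010) = 0b0100; 0b1000 ⊕ 0b0100 = 0b1100.
P6: S = E(K, 0b0100) = 0b0110; 0b0100 ⊕ 0b0110 = 0b0010.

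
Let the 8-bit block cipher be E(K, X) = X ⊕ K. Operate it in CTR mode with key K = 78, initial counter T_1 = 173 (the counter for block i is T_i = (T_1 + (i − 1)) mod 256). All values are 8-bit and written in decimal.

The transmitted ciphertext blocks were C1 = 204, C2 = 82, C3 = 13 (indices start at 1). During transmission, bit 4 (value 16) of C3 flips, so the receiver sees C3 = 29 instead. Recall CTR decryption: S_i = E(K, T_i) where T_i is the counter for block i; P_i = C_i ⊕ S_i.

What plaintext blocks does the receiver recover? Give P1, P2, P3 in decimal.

Only C3 changed, to 29. In CTR, a change in C_i flips the same bit in P_i only; the keystream is unaffected. Decrypting the received ciphertext:
P1: T = 173, S = E(K, T) = 227; 204 ⊕ 227 = 47.
P2: T = 174, S = E(K, T) = 224; 82 ⊕ 224 = 178.
P3: T = 175, S = E(K, T) = 225; 29 ⊕ 225 = 252.
Blocks that differ from the original plaintext: P3.

P1 = 47, P2 = 178, P3 = 252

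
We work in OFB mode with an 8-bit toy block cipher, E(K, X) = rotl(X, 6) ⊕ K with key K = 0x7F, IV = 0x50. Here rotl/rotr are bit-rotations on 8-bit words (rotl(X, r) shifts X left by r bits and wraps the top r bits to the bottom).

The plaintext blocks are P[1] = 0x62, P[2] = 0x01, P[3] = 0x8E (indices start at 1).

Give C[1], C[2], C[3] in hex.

C[1] = 0x09, C[2] = 0xA4, C[3] = 0x98

OFB encryption: S_i = E(K, S_{i−1}) with S_{0} = IV; C_i = P_i ⊕ S_i.
C[1]: S = E(K, 0x50) = 0x6B; 0x62 ⊕ 0x6B = 0x09.
C[2]: S = E(K, 0x6B) = 0xA5; 0x01 ⊕ 0xA5 = 0xA4.
C[3]: S = E(K, 0xA5) = 0x16; 0x8E ⊕ 0x16 = 0x98.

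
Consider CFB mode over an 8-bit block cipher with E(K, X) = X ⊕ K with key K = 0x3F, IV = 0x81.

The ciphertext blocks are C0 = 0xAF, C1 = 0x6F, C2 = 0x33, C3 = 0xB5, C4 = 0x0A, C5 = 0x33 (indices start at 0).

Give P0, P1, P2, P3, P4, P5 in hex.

CFB decryption: P_i = C_i ⊕ E(K, C_{i−1}), with C_{−1} = IV.
P0: E(K, 0x81) = 0xBE; 0xAF ⊕ 0xBE = 0x11.
P1: E(K, 0xAF) = 0x90; 0x6F ⊕ 0x90 = 0xFF.
P2: E(K, 0x6F) = 0x50; 0x33 ⊕ 0x50 = 0x63.
P3: E(K, 0x33) = 0x0C; 0xB5 ⊕ 0x0C = 0xB9.
P4: E(K, 0xB5) = 0x8A; 0x0A ⊕ 0x8A = 0x80.
P5: E(K, 0x0A) = 0x35; 0x33 ⊕ 0x35 = 0x06.

P0 = 0x11, P1 = 0xFF, P2 = 0x63, P3 = 0xB9, P4 = 0x80, P5 = 0x06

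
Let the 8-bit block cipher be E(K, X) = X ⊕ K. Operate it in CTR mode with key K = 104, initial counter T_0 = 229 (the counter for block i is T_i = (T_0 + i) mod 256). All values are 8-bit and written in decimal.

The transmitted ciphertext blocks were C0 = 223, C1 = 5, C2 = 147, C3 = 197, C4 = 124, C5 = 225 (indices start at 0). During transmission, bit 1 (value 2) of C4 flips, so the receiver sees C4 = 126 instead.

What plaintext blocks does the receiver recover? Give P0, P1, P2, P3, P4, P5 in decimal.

CTR decryption: S_i = E(K, T_i) where T_i is the counter for block i; P_i = C_i ⊕ S_i.
Only C4 changed, to 126. In CTR, a change in C_i flips the same bit in P_i only; the keystream is unaffected. Decrypting the received ciphertext:
P0: T = 229, S = E(K, T) = 141; 223 ⊕ 141 = 82.
P1: T = 230, S = E(K, T) = 142; 5 ⊕ 142 = 139.
P2: T = 231, S = E(K, T) = 143; 147 ⊕ 143 = 28.
P3: T = 232, S = E(K, T) = 128; 197 ⊕ 128 = 69.
P4: T = 233, S = E(K, T) = 129; 126 ⊕ 129 = 255.
P5: T = 234, S = E(K, T) = 130; 225 ⊕ 130 = 99.
Blocks that differ from the original plaintext: P4.

P0 = 82, P1 = 139, P2 = 28, P3 = 69, P4 = 255, P5 = 99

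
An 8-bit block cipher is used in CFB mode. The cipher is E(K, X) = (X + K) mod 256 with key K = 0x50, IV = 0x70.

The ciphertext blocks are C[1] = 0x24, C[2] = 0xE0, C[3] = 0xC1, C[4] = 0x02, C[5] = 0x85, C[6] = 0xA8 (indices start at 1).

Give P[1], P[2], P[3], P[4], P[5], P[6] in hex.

CFB decryption: P_i = C_i ⊕ E(K, C_{i−1}), with C_{0} = IV.
P[1]: E(K, 0x70) = 0xC0; 0x24 ⊕ 0xC0 = 0xE4.
P[2]: E(K, 0x24) = 0x74; 0xE0 ⊕ 0x74 = 0x94.
P[3]: E(K, 0xE0) = 0x30; 0xC1 ⊕ 0x30 = 0xF1.
P[4]: E(K, 0xC1) = 0x11; 0x02 ⊕ 0x11 = 0x13.
P[5]: E(K, 0x02) = 0x52; 0x85 ⊕ 0x52 = 0xD7.
P[6]: E(K, 0x85) = 0xD5; 0xA8 ⊕ 0xD5 = 0x7D.

P[1] = 0xE4, P[2] = 0x94, P[3] = 0xF1, P[4] = 0x13, P[5] = 0xD7, P[6] = 0x7D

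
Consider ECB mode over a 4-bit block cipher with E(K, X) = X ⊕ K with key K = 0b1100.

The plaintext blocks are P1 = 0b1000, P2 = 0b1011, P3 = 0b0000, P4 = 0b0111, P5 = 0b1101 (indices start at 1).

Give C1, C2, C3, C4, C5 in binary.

C1 = 0b0100, C2 = 0b0111, C3 = 0b1100, C4 = 0b1011, C5 = 0b0001

ECB encryption: C_i = E(K, P_i).
C1: E(K, 0b1000) = 0b0100.
C2: E(K, 0b1011) = 0b0111.
C3: E(K, 0b0000) = 0b1100.
C4: E(K, 0b0111) = 0b1011.
C5: E(K, 0b1101) = 0b0001.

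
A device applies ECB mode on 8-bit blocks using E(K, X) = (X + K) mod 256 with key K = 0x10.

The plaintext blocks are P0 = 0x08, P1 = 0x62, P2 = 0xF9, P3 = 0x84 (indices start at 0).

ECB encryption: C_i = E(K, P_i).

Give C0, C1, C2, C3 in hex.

C0: E(K, 0x08) = 0x18.
C1: E(K, 0x62) = 0x72.
C2: E(K, 0xF9) = 0x09.
C3: E(K, 0x84) = 0x94.

C0 = 0x18, C1 = 0x72, C2 = 0x09, C3 = 0x94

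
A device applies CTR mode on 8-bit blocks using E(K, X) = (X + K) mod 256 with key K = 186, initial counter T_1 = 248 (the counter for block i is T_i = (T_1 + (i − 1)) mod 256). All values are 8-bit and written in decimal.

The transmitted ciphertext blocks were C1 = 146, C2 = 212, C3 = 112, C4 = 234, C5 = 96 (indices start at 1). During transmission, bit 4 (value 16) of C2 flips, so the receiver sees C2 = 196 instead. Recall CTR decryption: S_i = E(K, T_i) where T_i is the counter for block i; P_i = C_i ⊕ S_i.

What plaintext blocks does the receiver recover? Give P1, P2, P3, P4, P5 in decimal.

Only C2 changed, to 196. In CTR, a change in C_i flips the same bit in P_i only; the keystream is unaffected. Decrypting the received ciphertext:
P1: T = 248, S = E(K, T) = 178; 146 ⊕ 178 = 32.
P2: T = 249, S = E(K, T) = 179; 196 ⊕ 179 = 119.
P3: T = 250, S = E(K, T) = 180; 112 ⊕ 180 = 196.
P4: T = 251, S = E(K, T) = 181; 234 ⊕ 181 = 95.
P5: T = 252, S = E(K, T) = 182; 96 ⊕ 182 = 214.
Blocks that differ from the original plaintext: P2.

P1 = 32, P2 = 119, P3 = 196, P4 = 95, P5 = 214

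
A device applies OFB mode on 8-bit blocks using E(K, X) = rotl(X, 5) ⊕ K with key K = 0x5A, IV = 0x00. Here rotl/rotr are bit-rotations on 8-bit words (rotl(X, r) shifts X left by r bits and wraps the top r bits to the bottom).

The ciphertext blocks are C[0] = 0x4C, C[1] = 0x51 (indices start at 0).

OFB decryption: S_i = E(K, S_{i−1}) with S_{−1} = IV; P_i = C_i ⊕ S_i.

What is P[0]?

P[0] = 0x16

P[0]: S = E(K, 0x00) = 0x5A; 0x4C ⊕ 0x5A = 0x16.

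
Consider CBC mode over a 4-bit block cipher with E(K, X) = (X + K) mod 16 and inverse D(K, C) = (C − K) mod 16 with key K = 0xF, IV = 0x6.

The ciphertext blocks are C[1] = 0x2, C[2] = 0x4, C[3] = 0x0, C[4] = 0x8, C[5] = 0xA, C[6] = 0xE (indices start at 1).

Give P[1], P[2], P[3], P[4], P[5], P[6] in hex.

P[1] = 0x5, P[2] = 0x7, P[3] = 0x5, P[4] = 0x9, P[5] = 0x3, P[6] = 0x5

CBC decryption: P_i = D(K, C_i) ⊕ C_{i−1}, with C_{0} = IV.
P[1]: D(K, 0x2) = 0x3; 0x3 ⊕ 0x6 = 0x5.
P[2]: D(K, 0x4) = 0x5; 0x5 ⊕ 0x2 = 0x7.
P[3]: D(K, 0x0) = 0x1; 0x1 ⊕ 0x4 = 0x5.
P[4]: D(K, 0x8) = 0x9; 0x9 ⊕ 0x0 = 0x9.
P[5]: D(K, 0xA) = 0xB; 0xB ⊕ 0x8 = 0x3.
P[6]: D(K, 0xE) = 0xF; 0xF ⊕ 0xA = 0x5.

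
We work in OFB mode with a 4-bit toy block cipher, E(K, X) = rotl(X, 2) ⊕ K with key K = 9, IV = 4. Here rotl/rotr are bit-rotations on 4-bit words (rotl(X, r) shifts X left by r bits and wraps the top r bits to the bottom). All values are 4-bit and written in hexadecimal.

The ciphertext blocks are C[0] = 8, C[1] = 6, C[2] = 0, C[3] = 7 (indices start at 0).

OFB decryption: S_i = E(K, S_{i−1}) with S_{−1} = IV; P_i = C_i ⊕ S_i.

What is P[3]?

P[3] = 3

P[0]: S = E(K, 4) = 8; 8 ⊕ 8 = 0.
P[1]: S = E(K, 8) = B; 6 ⊕ B = D.
P[2]: S = E(K, B) = 7; 0 ⊕ 7 = 7.
P[3]: S = E(K, 7) = 4; 7 ⊕ 4 = 3.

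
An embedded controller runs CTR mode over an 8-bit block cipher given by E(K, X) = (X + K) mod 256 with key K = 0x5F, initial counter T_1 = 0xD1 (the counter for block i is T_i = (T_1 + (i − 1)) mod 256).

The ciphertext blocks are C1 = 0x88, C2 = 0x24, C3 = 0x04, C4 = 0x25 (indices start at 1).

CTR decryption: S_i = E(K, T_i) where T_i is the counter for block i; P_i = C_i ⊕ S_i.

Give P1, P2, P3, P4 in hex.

P1 = 0xB8, P2 = 0x15, P3 = 0x36, P4 = 0x16

P1: T = 0xD1, S = E(K, T) = 0x30; 0x88 ⊕ 0x30 = 0xB8.
P2: T = 0xD2, S = E(K, T) = 0x31; 0x24 ⊕ 0x31 = 0x15.
P3: T = 0xD3, S = E(K, T) = 0x32; 0x04 ⊕ 0x32 = 0x36.
P4: T = 0xD4, S = E(K, T) = 0x33; 0x25 ⊕ 0x33 = 0x16.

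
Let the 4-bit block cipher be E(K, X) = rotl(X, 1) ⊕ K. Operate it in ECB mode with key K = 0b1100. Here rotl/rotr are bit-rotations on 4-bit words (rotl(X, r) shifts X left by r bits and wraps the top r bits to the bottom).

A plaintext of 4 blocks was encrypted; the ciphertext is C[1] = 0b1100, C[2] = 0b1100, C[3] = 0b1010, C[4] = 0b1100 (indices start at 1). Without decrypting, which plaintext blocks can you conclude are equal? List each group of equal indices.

ECB encrypts each block independently with the same key, so equal ciphertext blocks imply equal plaintext blocks.
C[1] = C[2] = C[4] = 0b1100, so P[1] = P[2] = P[4].

P[1] = P[2] = P[4]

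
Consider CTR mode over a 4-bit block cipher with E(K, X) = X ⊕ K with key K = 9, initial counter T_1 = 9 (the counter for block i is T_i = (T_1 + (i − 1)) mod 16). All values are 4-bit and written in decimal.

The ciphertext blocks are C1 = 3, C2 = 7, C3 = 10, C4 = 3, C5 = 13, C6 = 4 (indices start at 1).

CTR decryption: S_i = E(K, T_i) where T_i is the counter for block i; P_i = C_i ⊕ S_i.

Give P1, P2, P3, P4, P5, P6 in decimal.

P1: T = 9, S = E(K, T) = 0; 3 ⊕ 0 = 3.
P2: T = 10, S = E(K, T) = 3; 7 ⊕ 3 = 4.
P3: T = 11, S = E(K, T) = 2; 10 ⊕ 2 = 8.
P4: T = 12, S = E(K, T) = 5; 3 ⊕ 5 = 6.
P5: T = 13, S = E(K, T) = 4; 13 ⊕ 4 = 9.
P6: T = 14, S = E(K, T) = 7; 4 ⊕ 7 = 3.

P1 = 3, P2 = 4, P3 = 8, P4 = 6, P5 = 9, P6 = 3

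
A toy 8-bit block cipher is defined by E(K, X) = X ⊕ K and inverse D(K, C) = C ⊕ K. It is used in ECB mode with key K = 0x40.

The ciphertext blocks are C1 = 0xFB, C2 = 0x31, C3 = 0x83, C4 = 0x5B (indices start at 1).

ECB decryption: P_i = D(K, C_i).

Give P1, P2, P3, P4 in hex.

P1: D(K, 0xFB) = 0xBB.
P2: D(K, 0x31) = 0x71.
P3: D(K, 0x83) = 0xC3.
P4: D(K, 0x5B) = 0x1B.

P1 = 0xBB, P2 = 0x71, P3 = 0xC3, P4 = 0x1B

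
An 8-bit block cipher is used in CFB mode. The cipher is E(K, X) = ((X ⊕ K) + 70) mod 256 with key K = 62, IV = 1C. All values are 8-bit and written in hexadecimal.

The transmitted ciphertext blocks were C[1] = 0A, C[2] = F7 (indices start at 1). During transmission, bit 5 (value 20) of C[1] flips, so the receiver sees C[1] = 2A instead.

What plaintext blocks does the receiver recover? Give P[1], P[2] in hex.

CFB decryption: P_i = C_i ⊕ E(K, C_{i−1}), with C_{0} = IV.
Only C[1] changed, to 2A. In CFB, a change in C_i flips the same bit in P_i and garbles P_{i+1}. Decrypting the received ciphertext:
P[1]: E(K, 1C) = EE; 2A ⊕ EE = C4.
P[2]: E(K, 2A) = B8; F7 ⊕ B8 = 4F.
Blocks that differ from the original plaintext: P[1], P[2].

P[1] = C4, P[2] = 4F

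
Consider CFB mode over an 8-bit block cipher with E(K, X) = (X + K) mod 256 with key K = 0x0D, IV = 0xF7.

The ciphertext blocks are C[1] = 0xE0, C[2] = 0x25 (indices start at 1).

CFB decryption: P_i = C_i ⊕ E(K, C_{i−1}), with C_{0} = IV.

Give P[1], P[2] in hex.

P[1] = 0xE4, P[2] = 0xC8

P[1]: E(K, 0xF7) = 0x04; 0xE0 ⊕ 0x04 = 0xE4.
P[2]: E(K, 0xE0) = 0xED; 0x25 ⊕ 0xED = 0xC8.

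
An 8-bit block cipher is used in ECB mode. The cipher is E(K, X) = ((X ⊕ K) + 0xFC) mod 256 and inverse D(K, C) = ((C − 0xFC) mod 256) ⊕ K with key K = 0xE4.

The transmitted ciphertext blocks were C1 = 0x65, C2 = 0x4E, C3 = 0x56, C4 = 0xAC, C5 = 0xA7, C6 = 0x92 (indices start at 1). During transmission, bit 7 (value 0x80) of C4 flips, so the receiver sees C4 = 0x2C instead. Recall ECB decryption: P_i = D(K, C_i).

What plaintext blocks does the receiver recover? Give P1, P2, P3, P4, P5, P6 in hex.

Only C4 changed, to 0x2C. In ECB, a change in C_i affects only P_i. Decrypting the received ciphertext:
P1: D(K, 0x65) = 0x8D.
P2: D(K, 0x4E) = 0xB6.
P3: D(K, 0x56) = 0xBE.
P4: D(K, 0x2C) = 0xD4.
P5: D(K, 0xA7) = 0x4F.
P6: D(K, 0x92) = 0x72.
Blocks that differ from the original plaintext: P4.

P1 = 0x8D, P2 = 0xB6, P3 = 0xBE, P4 = 0xD4, P5 = 0x4F, P6 = 0x72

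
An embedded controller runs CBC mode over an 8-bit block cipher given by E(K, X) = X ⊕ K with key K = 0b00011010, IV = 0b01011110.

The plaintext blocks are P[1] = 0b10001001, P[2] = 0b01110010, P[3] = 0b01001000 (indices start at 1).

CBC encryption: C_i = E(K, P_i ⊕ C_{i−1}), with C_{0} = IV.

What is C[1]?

C[1]: P[1] ⊕ 0b01011110 = 0b11010111; E(K, 0b11010111) = 0b11001101.

C[1] = 0b11001101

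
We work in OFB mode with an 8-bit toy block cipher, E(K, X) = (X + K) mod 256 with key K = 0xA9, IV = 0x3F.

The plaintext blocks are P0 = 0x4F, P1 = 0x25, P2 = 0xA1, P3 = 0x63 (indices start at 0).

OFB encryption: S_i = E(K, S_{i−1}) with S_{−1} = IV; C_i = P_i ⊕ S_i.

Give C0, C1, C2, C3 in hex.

C0: S = E(K, 0x3F) = 0xE8; 0x4F ⊕ 0xE8 = 0xA7.
C1: S = E(K, 0xE8) = 0x91; 0x25 ⊕ 0x91 = 0xB4.
C2: S = E(K, 0x91) = 0x3A; 0xA1 ⊕ 0x3A = 0x9B.
C3: S = E(K, 0x3A) = 0xE3; 0x63 ⊕ 0xE3 = 0x80.

C0 = 0xA7, C1 = 0xB4, C2 = 0x9B, C3 = 0x80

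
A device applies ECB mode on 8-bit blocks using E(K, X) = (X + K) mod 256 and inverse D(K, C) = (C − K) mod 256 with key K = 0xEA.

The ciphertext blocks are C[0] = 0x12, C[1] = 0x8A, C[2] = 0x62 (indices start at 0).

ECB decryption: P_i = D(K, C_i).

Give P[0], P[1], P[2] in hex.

P[0] = 0x28, P[1] = 0xA0, P[2] = 0x78

P[0]: D(K, 0x12) = 0x28.
P[1]: D(K, 0x8A) = 0xA0.
P[2]: D(K, 0x62) = 0x78.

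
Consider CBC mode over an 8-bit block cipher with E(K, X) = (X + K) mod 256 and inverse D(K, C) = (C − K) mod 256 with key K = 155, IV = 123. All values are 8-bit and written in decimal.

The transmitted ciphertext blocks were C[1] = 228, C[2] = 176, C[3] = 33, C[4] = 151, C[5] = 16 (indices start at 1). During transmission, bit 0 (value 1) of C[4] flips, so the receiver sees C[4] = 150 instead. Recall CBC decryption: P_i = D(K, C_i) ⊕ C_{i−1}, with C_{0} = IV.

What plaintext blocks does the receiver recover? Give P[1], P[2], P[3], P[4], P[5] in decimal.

P[1] = 50, P[2] = 241, P[3] = 54, P[4] = 218, P[5] = 227

Only C[4] changed, to 150. In CBC, a change in C_i garbles P_i and flips the same bit in P_{i+1}. Decrypting the received ciphertext:
P[1]: D(K, 228) = 73; 73 ⊕ 123 = 50.
P[2]: D(K, 176) = 21; 21 ⊕ 228 = 241.
P[3]: D(K, 33) = 134; 134 ⊕ 176 = 54.
P[4]: D(K, 150) = 251; 251 ⊕ 33 = 218.
P[5]: D(K, 16) = 117; 117 ⊕ 150 = 227.
Blocks that differ from the original plaintext: P[4], P[5].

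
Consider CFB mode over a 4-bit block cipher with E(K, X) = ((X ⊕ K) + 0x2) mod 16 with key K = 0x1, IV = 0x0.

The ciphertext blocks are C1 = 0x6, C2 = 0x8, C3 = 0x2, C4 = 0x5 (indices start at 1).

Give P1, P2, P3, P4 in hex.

CFB decryption: P_i = C_i ⊕ E(K, C_{i−1}), with C_{0} = IV.
P1: E(K, 0x0) = 0x3; 0x6 ⊕ 0x3 = 0x5.
P2: E(K, 0x6) = 0x9; 0x8 ⊕ 0x9 = 0x1.
P3: E(K, 0x8) = 0xB; 0x2 ⊕ 0xB = 0x9.
P4: E(K, 0x2) = 0x5; 0x5 ⊕ 0x5 = 0x0.

P1 = 0x5, P2 = 0x1, P3 = 0x9, P4 = 0x0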